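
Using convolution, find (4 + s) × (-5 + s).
Ascending coefficients: a = [4, 1], b = [-5, 1]. c[0] = 4×-5 = -20; c[1] = 4×1 + 1×-5 = -1; c[2] = 1×1 = 1. Result coefficients: [-20, -1, 1] → -20 - s + s^2

-20 - s + s^2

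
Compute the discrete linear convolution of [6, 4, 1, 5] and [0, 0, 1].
y[0] = 6×0 = 0; y[1] = 6×0 + 4×0 = 0; y[2] = 6×1 + 4×0 + 1×0 = 6; y[3] = 4×1 + 1×0 + 5×0 = 4; y[4] = 1×1 + 5×0 = 1; y[5] = 5×1 = 5

[0, 0, 6, 4, 1, 5]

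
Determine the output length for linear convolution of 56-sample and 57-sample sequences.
Linear/full convolution length: m + n - 1 = 56 + 57 - 1 = 112

112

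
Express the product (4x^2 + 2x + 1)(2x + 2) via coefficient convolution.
Ascending coefficients: a = [1, 2, 4], b = [2, 2]. c[0] = 1×2 = 2; c[1] = 1×2 + 2×2 = 6; c[2] = 2×2 + 4×2 = 12; c[3] = 4×2 = 8. Result coefficients: [2, 6, 12, 8] → 8x^3 + 12x^2 + 6x + 2

8x^3 + 12x^2 + 6x + 2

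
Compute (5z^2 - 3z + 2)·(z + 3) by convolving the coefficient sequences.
Ascending coefficients: a = [2, -3, 5], b = [3, 1]. c[0] = 2×3 = 6; c[1] = 2×1 + -3×3 = -7; c[2] = -3×1 + 5×3 = 12; c[3] = 5×1 = 5. Result coefficients: [6, -7, 12, 5] → 5z^3 + 12z^2 - 7z + 6

5z^3 + 12z^2 - 7z + 6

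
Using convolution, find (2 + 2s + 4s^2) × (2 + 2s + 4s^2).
Ascending coefficients: a = [2, 2, 4], b = [2, 2, 4]. c[0] = 2×2 = 4; c[1] = 2×2 + 2×2 = 8; c[2] = 2×4 + 2×2 + 4×2 = 20; c[3] = 2×4 + 4×2 = 16; c[4] = 4×4 = 16. Result coefficients: [4, 8, 20, 16, 16] → 4 + 8s + 20s^2 + 16s^3 + 16s^4

4 + 8s + 20s^2 + 16s^3 + 16s^4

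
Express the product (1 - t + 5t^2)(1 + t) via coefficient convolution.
Ascending coefficients: a = [1, -1, 5], b = [1, 1]. c[0] = 1×1 = 1; c[1] = 1×1 + -1×1 = 0; c[2] = -1×1 + 5×1 = 4; c[3] = 5×1 = 5. Result coefficients: [1, 0, 4, 5] → 1 + 4t^2 + 5t^3

1 + 4t^2 + 5t^3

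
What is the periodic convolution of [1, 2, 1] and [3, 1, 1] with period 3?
Use y[k] = Σ_j u[j]·v[(k-j) mod 3]. y[0] = 1×3 + 2×1 + 1×1 = 6; y[1] = 1×1 + 2×3 + 1×1 = 8; y[2] = 1×1 + 2×1 + 1×3 = 6. Result: [6, 8, 6]

[6, 8, 6]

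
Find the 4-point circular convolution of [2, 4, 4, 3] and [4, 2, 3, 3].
Use y[k] = Σ_j f[j]·g[(k-j) mod 4]. y[0] = 2×4 + 4×3 + 4×3 + 3×2 = 38; y[1] = 2×2 + 4×4 + 4×3 + 3×3 = 41; y[2] = 2×3 + 4×2 + 4×4 + 3×3 = 39; y[3] = 2×3 + 4×3 + 4×2 + 3×4 = 38. Result: [38, 41, 39, 38]

[38, 41, 39, 38]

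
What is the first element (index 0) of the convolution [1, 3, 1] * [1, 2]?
Use y[k] = Σ_i a[i]·b[k-i] at k=0. y[0] = 1×1 = 1

1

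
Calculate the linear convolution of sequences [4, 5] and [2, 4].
y[0] = 4×2 = 8; y[1] = 4×4 + 5×2 = 26; y[2] = 5×4 = 20

[8, 26, 20]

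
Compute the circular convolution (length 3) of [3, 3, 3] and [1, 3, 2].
Use y[k] = Σ_j a[j]·b[(k-j) mod 3]. y[0] = 3×1 + 3×2 + 3×3 = 18; y[1] = 3×3 + 3×1 + 3×2 = 18; y[2] = 3×2 + 3×3 + 3×1 = 18. Result: [18, 18, 18]

[18, 18, 18]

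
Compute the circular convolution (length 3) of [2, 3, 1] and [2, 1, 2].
Use y[k] = Σ_j x[j]·h[(k-j) mod 3]. y[0] = 2×2 + 3×2 + 1×1 = 11; y[1] = 2×1 + 3×2 + 1×2 = 10; y[2] = 2×2 + 3×1 + 1×2 = 9. Result: [11, 10, 9]

[11, 10, 9]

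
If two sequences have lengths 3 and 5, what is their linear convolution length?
Linear/full convolution length: m + n - 1 = 3 + 5 - 1 = 7

7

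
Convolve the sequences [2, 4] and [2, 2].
y[0] = 2×2 = 4; y[1] = 2×2 + 4×2 = 12; y[2] = 4×2 = 8

[4, 12, 8]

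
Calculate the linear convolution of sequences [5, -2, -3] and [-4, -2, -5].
y[0] = 5×-4 = -20; y[1] = 5×-2 + -2×-4 = -2; y[2] = 5×-5 + -2×-2 + -3×-4 = -9; y[3] = -2×-5 + -3×-2 = 16; y[4] = -3×-5 = 15

[-20, -2, -9, 16, 15]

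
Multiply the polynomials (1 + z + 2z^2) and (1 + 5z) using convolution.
Ascending coefficients: a = [1, 1, 2], b = [1, 5]. c[0] = 1×1 = 1; c[1] = 1×5 + 1×1 = 6; c[2] = 1×5 + 2×1 = 7; c[3] = 2×5 = 10. Result coefficients: [1, 6, 7, 10] → 1 + 6z + 7z^2 + 10z^3

1 + 6z + 7z^2 + 10z^3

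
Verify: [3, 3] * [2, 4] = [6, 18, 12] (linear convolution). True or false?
Recompute linear convolution of [3, 3] and [2, 4]: y[0] = 3×2 = 6; y[1] = 3×4 + 3×2 = 18; y[2] = 3×4 = 12 → [6, 18, 12]. Given [6, 18, 12] matches, so answer: Yes

Yes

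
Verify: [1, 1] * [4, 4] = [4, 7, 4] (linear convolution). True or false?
Recompute linear convolution of [1, 1] and [4, 4]: y[0] = 1×4 = 4; y[1] = 1×4 + 1×4 = 8; y[2] = 1×4 = 4 → [4, 8, 4]. Compare to given [4, 7, 4]: they differ at index 1: given 7, correct 8, so answer: No

No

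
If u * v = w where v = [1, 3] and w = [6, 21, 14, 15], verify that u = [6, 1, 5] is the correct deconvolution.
Forward-compute [6, 1, 5] * [1, 3]: w[0] = 6×1 = 6; w[1] = 6×3 + 1×1 = 19; w[2] = 1×3 + 5×1 = 8; w[3] = 5×3 = 15 → [6, 19, 8, 15]. Does not match given w = [6, 21, 14, 15].

Not verified. [6, 1, 5] * [1, 3] = [6, 19, 8, 15], which differs from [6, 21, 14, 15] at index 1.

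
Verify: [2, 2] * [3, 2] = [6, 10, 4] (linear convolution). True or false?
Recompute linear convolution of [2, 2] and [3, 2]: y[0] = 2×3 = 6; y[1] = 2×2 + 2×3 = 10; y[2] = 2×2 = 4 → [6, 10, 4]. Given [6, 10, 4] matches, so answer: Yes

Yes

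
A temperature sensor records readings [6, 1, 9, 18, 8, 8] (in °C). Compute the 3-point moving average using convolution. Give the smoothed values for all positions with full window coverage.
3-point moving average kernel = [1, 1, 1]. Apply in 'valid' mode (full window coverage): avg[0] = (6 + 1 + 9) / 3 = 5.33; avg[1] = (1 + 9 + 18) / 3 = 9.33; avg[2] = (9 + 18 + 8) / 3 = 11.67; avg[3] = (18 + 8 + 8) / 3 = 11.33. Smoothed values: [5.33, 9.33, 11.67, 11.33]

[5.33, 9.33, 11.67, 11.33]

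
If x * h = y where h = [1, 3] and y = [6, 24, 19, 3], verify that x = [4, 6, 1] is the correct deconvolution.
Forward-compute [4, 6, 1] * [1, 3]: y[0] = 4×1 = 4; y[1] = 4×3 + 6×1 = 18; y[2] = 6×3 + 1×1 = 19; y[3] = 1×3 = 3 → [4, 18, 19, 3]. Does not match given y = [6, 24, 19, 3].

Not verified. [4, 6, 1] * [1, 3] = [4, 18, 19, 3], which differs from [6, 24, 19, 3] at index 0.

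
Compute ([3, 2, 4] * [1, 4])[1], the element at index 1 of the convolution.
Use y[k] = Σ_i a[i]·b[k-i] at k=1. y[1] = 3×4 + 2×1 = 14

14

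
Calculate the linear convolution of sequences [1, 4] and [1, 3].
y[0] = 1×1 = 1; y[1] = 1×3 + 4×1 = 7; y[2] = 4×3 = 12

[1, 7, 12]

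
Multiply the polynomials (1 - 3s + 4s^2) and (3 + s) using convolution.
Ascending coefficients: a = [1, -3, 4], b = [3, 1]. c[0] = 1×3 = 3; c[1] = 1×1 + -3×3 = -8; c[2] = -3×1 + 4×3 = 9; c[3] = 4×1 = 4. Result coefficients: [3, -8, 9, 4] → 3 - 8s + 9s^2 + 4s^3

3 - 8s + 9s^2 + 4s^3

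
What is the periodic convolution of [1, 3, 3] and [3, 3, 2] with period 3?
Use y[k] = Σ_j f[j]·g[(k-j) mod 3]. y[0] = 1×3 + 3×2 + 3×3 = 18; y[1] = 1×3 + 3×3 + 3×2 = 18; y[2] = 1×2 + 3×3 + 3×3 = 20. Result: [18, 18, 20]

[18, 18, 20]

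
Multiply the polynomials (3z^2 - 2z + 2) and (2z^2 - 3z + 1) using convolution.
Ascending coefficients: a = [2, -2, 3], b = [1, -3, 2]. c[0] = 2×1 = 2; c[1] = 2×-3 + -2×1 = -8; c[2] = 2×2 + -2×-3 + 3×1 = 13; c[3] = -2×2 + 3×-3 = -13; c[4] = 3×2 = 6. Result coefficients: [2, -8, 13, -13, 6] → 6z^4 - 13z^3 + 13z^2 - 8z + 2

6z^4 - 13z^3 + 13z^2 - 8z + 2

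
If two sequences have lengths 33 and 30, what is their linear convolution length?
Linear/full convolution length: m + n - 1 = 33 + 30 - 1 = 62

62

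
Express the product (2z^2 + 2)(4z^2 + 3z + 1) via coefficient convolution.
Ascending coefficients: a = [2, 0, 2], b = [1, 3, 4]. c[0] = 2×1 = 2; c[1] = 2×3 + 0×1 = 6; c[2] = 2×4 + 0×3 + 2×1 = 10; c[3] = 0×4 + 2×3 = 6; c[4] = 2×4 = 8. Result coefficients: [2, 6, 10, 6, 8] → 8z^4 + 6z^3 + 10z^2 + 6z + 2

8z^4 + 6z^3 + 10z^2 + 6z + 2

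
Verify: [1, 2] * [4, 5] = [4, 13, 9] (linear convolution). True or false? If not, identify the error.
Recompute linear convolution of [1, 2] and [4, 5]: y[0] = 1×4 = 4; y[1] = 1×5 + 2×4 = 13; y[2] = 2×5 = 10 → [4, 13, 10]. Compare to given [4, 13, 9]: they differ at index 2: given 9, correct 10, so answer: No

No. Error at index 2: given 9, correct 10.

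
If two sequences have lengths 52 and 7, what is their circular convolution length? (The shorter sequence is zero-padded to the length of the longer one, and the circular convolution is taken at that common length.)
Circular convolution (zero-padding the shorter input) has length max(m, n) = max(52, 7) = 52

52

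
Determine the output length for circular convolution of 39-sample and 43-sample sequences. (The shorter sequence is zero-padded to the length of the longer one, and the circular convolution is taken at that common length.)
Circular convolution (zero-padding the shorter input) has length max(m, n) = max(39, 43) = 43

43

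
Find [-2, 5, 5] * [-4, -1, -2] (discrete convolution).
y[0] = -2×-4 = 8; y[1] = -2×-1 + 5×-4 = -18; y[2] = -2×-2 + 5×-1 + 5×-4 = -21; y[3] = 5×-2 + 5×-1 = -15; y[4] = 5×-2 = -10

[8, -18, -21, -15, -10]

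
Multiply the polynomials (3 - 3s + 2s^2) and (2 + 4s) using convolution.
Ascending coefficients: a = [3, -3, 2], b = [2, 4]. c[0] = 3×2 = 6; c[1] = 3×4 + -3×2 = 6; c[2] = -3×4 + 2×2 = -8; c[3] = 2×4 = 8. Result coefficients: [6, 6, -8, 8] → 6 + 6s - 8s^2 + 8s^3

6 + 6s - 8s^2 + 8s^3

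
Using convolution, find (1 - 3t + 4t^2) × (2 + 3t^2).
Ascending coefficients: a = [1, -3, 4], b = [2, 0, 3]. c[0] = 1×2 = 2; c[1] = 1×0 + -3×2 = -6; c[2] = 1×3 + -3×0 + 4×2 = 11; c[3] = -3×3 + 4×0 = -9; c[4] = 4×3 = 12. Result coefficients: [2, -6, 11, -9, 12] → 2 - 6t + 11t^2 - 9t^3 + 12t^4

2 - 6t + 11t^2 - 9t^3 + 12t^4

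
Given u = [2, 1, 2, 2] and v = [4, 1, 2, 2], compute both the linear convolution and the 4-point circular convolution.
Linear: y_lin[0] = 2×4 = 8; y_lin[1] = 2×1 + 1×4 = 6; y_lin[2] = 2×2 + 1×1 + 2×4 = 13; y_lin[3] = 2×2 + 1×2 + 2×1 + 2×4 = 16; y_lin[4] = 1×2 + 2×2 + 2×1 = 8; y_lin[5] = 2×2 + 2×2 = 8; y_lin[6] = 2×2 = 4 → [8, 6, 13, 16, 8, 8, 4]. Circular (length 4): y[0] = 2×4 + 1×2 + 2×2 + 2×1 = 16; y[1] = 2×1 + 1×4 + 2×2 + 2×2 = 14; y[2] = 2×2 + 1×1 + 2×4 + 2×2 = 17; y[3] = 2×2 + 1×2 + 2×1 + 2×4 = 16 → [16, 14, 17, 16]

Linear: [8, 6, 13, 16, 8, 8, 4], Circular: [16, 14, 17, 16]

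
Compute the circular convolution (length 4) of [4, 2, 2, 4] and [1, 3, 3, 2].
Use y[k] = Σ_j a[j]·b[(k-j) mod 4]. y[0] = 4×1 + 2×2 + 2×3 + 4×3 = 26; y[1] = 4×3 + 2×1 + 2×2 + 4×3 = 30; y[2] = 4×3 + 2×3 + 2×1 + 4×2 = 28; y[3] = 4×2 + 2×3 + 2×3 + 4×1 = 24. Result: [26, 30, 28, 24]

[26, 30, 28, 24]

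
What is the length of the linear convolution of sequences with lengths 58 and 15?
Linear/full convolution length: m + n - 1 = 58 + 15 - 1 = 72

72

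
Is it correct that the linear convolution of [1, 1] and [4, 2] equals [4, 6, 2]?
Recompute linear convolution of [1, 1] and [4, 2]: y[0] = 1×4 = 4; y[1] = 1×2 + 1×4 = 6; y[2] = 1×2 = 2 → [4, 6, 2]. Given [4, 6, 2] matches, so answer: Yes

Yes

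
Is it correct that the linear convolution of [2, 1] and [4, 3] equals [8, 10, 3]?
Recompute linear convolution of [2, 1] and [4, 3]: y[0] = 2×4 = 8; y[1] = 2×3 + 1×4 = 10; y[2] = 1×3 = 3 → [8, 10, 3]. Given [8, 10, 3] matches, so answer: Yes

Yes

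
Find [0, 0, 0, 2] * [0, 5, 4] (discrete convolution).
y[0] = 0×0 = 0; y[1] = 0×5 + 0×0 = 0; y[2] = 0×4 + 0×5 + 0×0 = 0; y[3] = 0×4 + 0×5 + 2×0 = 0; y[4] = 0×4 + 2×5 = 10; y[5] = 2×4 = 8

[0, 0, 0, 0, 10, 8]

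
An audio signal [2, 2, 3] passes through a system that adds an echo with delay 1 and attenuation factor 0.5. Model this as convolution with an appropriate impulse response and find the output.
Direct-path + delayed-attenuated-path model → impulse response h = [1, 0.5] (1 at lag 0, 0.5 at lag 1). Output y[n] = x[n] + 0.5·x[n - 1] (with x[n] = 0 outside 0..2): y[0] = 2 + 0.5×0 = 2; y[1] = 2 + 0.5×2 = 3.0; y[2] = 3 + 0.5×2 = 4.0; y[3] = 0 + 0.5×3 = 1.5. So y = [2, 3.0, 4.0, 1.5]

[2, 3.0, 4.0, 1.5]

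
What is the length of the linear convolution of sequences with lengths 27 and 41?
Linear/full convolution length: m + n - 1 = 27 + 41 - 1 = 67

67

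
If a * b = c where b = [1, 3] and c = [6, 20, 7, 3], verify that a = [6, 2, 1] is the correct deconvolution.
Forward-compute [6, 2, 1] * [1, 3]: c[0] = 6×1 = 6; c[1] = 6×3 + 2×1 = 20; c[2] = 2×3 + 1×1 = 7; c[3] = 1×3 = 3 → [6, 20, 7, 3]. Matches given c = [6, 20, 7, 3], so verified.

Verified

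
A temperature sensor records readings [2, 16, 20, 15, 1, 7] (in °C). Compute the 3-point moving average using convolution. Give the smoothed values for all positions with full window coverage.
3-point moving average kernel = [1, 1, 1]. Apply in 'valid' mode (full window coverage): avg[0] = (2 + 16 + 20) / 3 = 12.67; avg[1] = (16 + 20 + 15) / 3 = 17.0; avg[2] = (20 + 15 + 1) / 3 = 12.0; avg[3] = (15 + 1 + 7) / 3 = 7.67. Smoothed values: [12.67, 17.0, 12.0, 7.67]

[12.67, 17.0, 12.0, 7.67]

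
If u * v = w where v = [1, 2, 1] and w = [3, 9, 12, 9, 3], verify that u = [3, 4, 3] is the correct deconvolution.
Forward-compute [3, 4, 3] * [1, 2, 1]: w[0] = 3×1 = 3; w[1] = 3×2 + 4×1 = 10; w[2] = 3×1 + 4×2 + 3×1 = 14; w[3] = 4×1 + 3×2 = 10; w[4] = 3×1 = 3 → [3, 10, 14, 10, 3]. Does not match given w = [3, 9, 12, 9, 3].

Not verified. [3, 4, 3] * [1, 2, 1] = [3, 10, 14, 10, 3], which differs from [3, 9, 12, 9, 3] at index 1.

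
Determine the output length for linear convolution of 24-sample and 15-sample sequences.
Linear/full convolution length: m + n - 1 = 24 + 15 - 1 = 38

38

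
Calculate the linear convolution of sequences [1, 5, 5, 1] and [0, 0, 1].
y[0] = 1×0 = 0; y[1] = 1×0 + 5×0 = 0; y[2] = 1×1 + 5×0 + 5×0 = 1; y[3] = 5×1 + 5×0 + 1×0 = 5; y[4] = 5×1 + 1×0 = 5; y[5] = 1×1 = 1

[0, 0, 1, 5, 5, 1]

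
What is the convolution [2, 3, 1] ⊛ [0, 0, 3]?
y[0] = 2×0 = 0; y[1] = 2×0 + 3×0 = 0; y[2] = 2×3 + 3×0 + 1×0 = 6; y[3] = 3×3 + 1×0 = 9; y[4] = 1×3 = 3

[0, 0, 6, 9, 3]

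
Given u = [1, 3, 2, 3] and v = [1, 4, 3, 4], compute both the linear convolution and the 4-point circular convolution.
Linear: y_lin[0] = 1×1 = 1; y_lin[1] = 1×4 + 3×1 = 7; y_lin[2] = 1×3 + 3×4 + 2×1 = 17; y_lin[3] = 1×4 + 3×3 + 2×4 + 3×1 = 24; y_lin[4] = 3×4 + 2×3 + 3×4 = 30; y_lin[5] = 2×4 + 3×3 = 17; y_lin[6] = 3×4 = 12 → [1, 7, 17, 24, 30, 17, 12]. Circular (length 4): y[0] = 1×1 + 3×4 + 2×3 + 3×4 = 31; y[1] = 1×4 + 3×1 + 2×4 + 3×3 = 24; y[2] = 1×3 + 3×4 + 2×1 + 3×4 = 29; y[3] = 1×4 + 3×3 + 2×4 + 3×1 = 24 → [31, 24, 29, 24]

Linear: [1, 7, 17, 24, 30, 17, 12], Circular: [31, 24, 29, 24]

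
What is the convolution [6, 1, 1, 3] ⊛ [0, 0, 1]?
y[0] = 6×0 = 0; y[1] = 6×0 + 1×0 = 0; y[2] = 6×1 + 1×0 + 1×0 = 6; y[3] = 1×1 + 1×0 + 3×0 = 1; y[4] = 1×1 + 3×0 = 1; y[5] = 3×1 = 3

[0, 0, 6, 1, 1, 3]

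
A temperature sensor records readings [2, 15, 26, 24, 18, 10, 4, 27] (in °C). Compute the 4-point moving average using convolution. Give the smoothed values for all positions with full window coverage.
4-point moving average kernel = [1, 1, 1, 1]. Apply in 'valid' mode (full window coverage): avg[0] = (2 + 15 + 26 + 24) / 4 = 16.75; avg[1] = (15 + 26 + 24 + 18) / 4 = 20.75; avg[2] = (26 + 24 + 18 + 10) / 4 = 19.5; avg[3] = (24 + 18 + 10 + 4) / 4 = 14.0; avg[4] = (18 + 10 + 4 + 27) / 4 = 14.75. Smoothed values: [16.75, 20.75, 19.5, 14.0, 14.75]

[16.75, 20.75, 19.5, 14.0, 14.75]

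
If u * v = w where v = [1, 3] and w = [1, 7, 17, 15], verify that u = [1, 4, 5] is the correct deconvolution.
Forward-compute [1, 4, 5] * [1, 3]: w[0] = 1×1 = 1; w[1] = 1×3 + 4×1 = 7; w[2] = 4×3 + 5×1 = 17; w[3] = 5×3 = 15 → [1, 7, 17, 15]. Matches given w = [1, 7, 17, 15], so verified.

Verified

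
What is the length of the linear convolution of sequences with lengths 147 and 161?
Linear/full convolution length: m + n - 1 = 147 + 161 - 1 = 307

307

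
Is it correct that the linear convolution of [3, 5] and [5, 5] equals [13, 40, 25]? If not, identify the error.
Recompute linear convolution of [3, 5] and [5, 5]: y[0] = 3×5 = 15; y[1] = 3×5 + 5×5 = 40; y[2] = 5×5 = 25 → [15, 40, 25]. Compare to given [13, 40, 25]: they differ at index 0: given 13, correct 15, so answer: No

No. Error at index 0: given 13, correct 15.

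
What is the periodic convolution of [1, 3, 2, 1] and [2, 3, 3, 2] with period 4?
Use y[k] = Σ_j x[j]·h[(k-j) mod 4]. y[0] = 1×2 + 3×2 + 2×3 + 1×3 = 17; y[1] = 1×3 + 3×2 + 2×2 + 1×3 = 16; y[2] = 1×3 + 3×3 + 2×2 + 1×2 = 18; y[3] = 1×2 + 3×3 + 2×3 + 1×2 = 19. Result: [17, 16, 18, 19]

[17, 16, 18, 19]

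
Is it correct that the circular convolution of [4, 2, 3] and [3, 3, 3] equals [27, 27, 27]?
Recompute circular convolution of [4, 2, 3] and [3, 3, 3]: y[0] = 4×3 + 2×3 + 3×3 = 27; y[1] = 4×3 + 2×3 + 3×3 = 27; y[2] = 4×3 + 2×3 + 3×3 = 27 → [27, 27, 27]. Given [27, 27, 27] matches, so answer: Yes

Yes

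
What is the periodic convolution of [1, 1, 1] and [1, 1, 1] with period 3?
Use y[k] = Σ_j f[j]·g[(k-j) mod 3]. y[0] = 1×1 + 1×1 + 1×1 = 3; y[1] = 1×1 + 1×1 + 1×1 = 3; y[2] = 1×1 + 1×1 + 1×1 = 3. Result: [3, 3, 3]

[3, 3, 3]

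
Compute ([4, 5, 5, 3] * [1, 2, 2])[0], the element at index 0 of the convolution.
Use y[k] = Σ_i a[i]·b[k-i] at k=0. y[0] = 4×1 = 4

4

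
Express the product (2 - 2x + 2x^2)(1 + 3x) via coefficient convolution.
Ascending coefficients: a = [2, -2, 2], b = [1, 3]. c[0] = 2×1 = 2; c[1] = 2×3 + -2×1 = 4; c[2] = -2×3 + 2×1 = -4; c[3] = 2×3 = 6. Result coefficients: [2, 4, -4, 6] → 2 + 4x - 4x^2 + 6x^3

2 + 4x - 4x^2 + 6x^3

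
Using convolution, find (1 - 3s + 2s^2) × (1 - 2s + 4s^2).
Ascending coefficients: a = [1, -3, 2], b = [1, -2, 4]. c[0] = 1×1 = 1; c[1] = 1×-2 + -3×1 = -5; c[2] = 1×4 + -3×-2 + 2×1 = 12; c[3] = -3×4 + 2×-2 = -16; c[4] = 2×4 = 8. Result coefficients: [1, -5, 12, -16, 8] → 1 - 5s + 12s^2 - 16s^3 + 8s^4

1 - 5s + 12s^2 - 16s^3 + 8s^4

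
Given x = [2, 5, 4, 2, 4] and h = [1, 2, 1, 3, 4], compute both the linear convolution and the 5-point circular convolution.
Linear: y_lin[0] = 2×1 = 2; y_lin[1] = 2×2 + 5×1 = 9; y_lin[2] = 2×1 + 5×2 + 4×1 = 16; y_lin[3] = 2×3 + 5×1 + 4×2 + 2×1 = 21; y_lin[4] = 2×4 + 5×3 + 4×1 + 2×2 + 4×1 = 35; y_lin[5] = 5×4 + 4×3 + 2×1 + 4×2 = 42; y_lin[6] = 4×4 + 2×3 + 4×1 = 26; y_lin[7] = 2×4 + 4×3 = 20; y_lin[8] = 4×4 = 16 → [2, 9, 16, 21, 35, 42, 26, 20, 16]. Circular (length 5): y[0] = 2×1 + 5×4 + 4×3 + 2×1 + 4×2 = 44; y[1] = 2×2 + 5×1 + 4×4 + 2×3 + 4×1 = 35; y[2] = 2×1 + 5×2 + 4×1 + 2×4 + 4×3 = 36; y[3] = 2×3 + 5×1 + 4×2 + 2×1 + 4×4 = 37; y[4] = 2×4 + 5×3 + 4×1 + 2×2 + 4×1 = 35 → [44, 35, 36, 37, 35]

Linear: [2, 9, 16, 21, 35, 42, 26, 20, 16], Circular: [44, 35, 36, 37, 35]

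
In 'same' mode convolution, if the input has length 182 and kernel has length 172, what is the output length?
'Same' mode returns an output with the same length as the input: 182

182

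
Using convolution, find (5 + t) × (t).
Ascending coefficients: a = [5, 1], b = [0, 1]. c[0] = 5×0 = 0; c[1] = 5×1 + 1×0 = 5; c[2] = 1×1 = 1. Result coefficients: [0, 5, 1] → 5t + t^2

5t + t^2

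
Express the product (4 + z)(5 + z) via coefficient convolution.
Ascending coefficients: a = [4, 1], b = [5, 1]. c[0] = 4×5 = 20; c[1] = 4×1 + 1×5 = 9; c[2] = 1×1 = 1. Result coefficients: [20, 9, 1] → 20 + 9z + z^2

20 + 9z + z^2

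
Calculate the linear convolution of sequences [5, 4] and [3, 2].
y[0] = 5×3 = 15; y[1] = 5×2 + 4×3 = 22; y[2] = 4×2 = 8

[15, 22, 8]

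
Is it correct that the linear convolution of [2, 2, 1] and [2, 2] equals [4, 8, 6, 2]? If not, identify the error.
Recompute linear convolution of [2, 2, 1] and [2, 2]: y[0] = 2×2 = 4; y[1] = 2×2 + 2×2 = 8; y[2] = 2×2 + 1×2 = 6; y[3] = 1×2 = 2 → [4, 8, 6, 2]. Given [4, 8, 6, 2] matches, so answer: Yes

Yes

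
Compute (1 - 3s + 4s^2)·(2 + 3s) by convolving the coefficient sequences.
Ascending coefficients: a = [1, -3, 4], b = [2, 3]. c[0] = 1×2 = 2; c[1] = 1×3 + -3×2 = -3; c[2] = -3×3 + 4×2 = -1; c[3] = 4×3 = 12. Result coefficients: [2, -3, -1, 12] → 2 - 3s - s^2 + 12s^3

2 - 3s - s^2 + 12s^3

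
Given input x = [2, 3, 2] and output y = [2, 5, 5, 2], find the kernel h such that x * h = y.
Output length 4 = len(x) + len(h) - 1 ⇒ len(h) = 2. Solve h forward using h[k] = (y[k] - Σ_{i≥1} x[i]·h[k-i]) / x[0]: h[0] = y[0] / x[0] = 2 / 2 = 1; h[1] = (y[1] - 3×1) / x[0] = (5 - 3×1) / 2 = 1. So h = [1, 1]. Forward-check [2, 3, 2] * [1, 1]: y[0] = 2×1 = 2; y[1] = 2×1 + 3×1 = 5; y[2] = 3×1 + 2×1 = 5; y[3] = 2×1 = 2 → [2, 5, 5, 2] ✓

[1, 1]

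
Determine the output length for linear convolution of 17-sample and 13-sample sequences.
Linear/full convolution length: m + n - 1 = 17 + 13 - 1 = 29

29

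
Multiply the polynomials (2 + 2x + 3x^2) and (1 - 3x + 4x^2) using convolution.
Ascending coefficients: a = [2, 2, 3], b = [1, -3, 4]. c[0] = 2×1 = 2; c[1] = 2×-3 + 2×1 = -4; c[2] = 2×4 + 2×-3 + 3×1 = 5; c[3] = 2×4 + 3×-3 = -1; c[4] = 3×4 = 12. Result coefficients: [2, -4, 5, -1, 12] → 2 - 4x + 5x^2 - x^3 + 12x^4

2 - 4x + 5x^2 - x^3 + 12x^4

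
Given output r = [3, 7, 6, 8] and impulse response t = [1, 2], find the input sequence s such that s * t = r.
Deconvolve r=[3, 7, 6, 8] by t=[1, 2]. Since t[0]=1, solve forward: s[0] = r[0] / 1 = 3; s[1] = (r[1] - 3×2) / 1 = 1; s[2] = (r[2] - 1×2) / 1 = 4. So s = [3, 1, 4]. Check by forward convolution: r[0] = 3×1 = 3; r[1] = 3×2 + 1×1 = 7; r[2] = 1×2 + 4×1 = 6; r[3] = 4×2 = 8

[3, 1, 4]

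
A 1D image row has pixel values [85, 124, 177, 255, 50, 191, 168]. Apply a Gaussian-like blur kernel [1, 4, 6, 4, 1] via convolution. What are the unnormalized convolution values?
Convolve image row [85, 124, 177, 255, 50, 191, 168] with kernel [1, 4, 6, 4, 1]: y[0] = 85×1 = 85; y[1] = 85×4 + 124×1 = 464; y[2] = 85×6 + 124×4 + 177×1 = 1183; y[3] = 85×4 + 124×6 + 177×4 + 255×1 = 2047; y[4] = 85×1 + 124×4 + 177×6 + 255×4 + 50×1 = 2713; y[5] = 124×1 + 177×4 + 255×6 + 50×4 + 191×1 = 2753; y[6] = 177×1 + 255×4 + 50×6 + 191×4 + 168×1 = 2429; y[7] = 255×1 + 50×4 + 191×6 + 168×4 = 2273; y[8] = 50×1 + 191×4 + 168×6 = 1822; y[9] = 191×1 + 168×4 = 863; y[10] = 168×1 = 168 → [85, 464, 1183, 2047, 2713, 2753, 2429, 2273, 1822, 863, 168]. Normalization factor = sum(kernel) = 16.

[85, 464, 1183, 2047, 2713, 2753, 2429, 2273, 1822, 863, 168]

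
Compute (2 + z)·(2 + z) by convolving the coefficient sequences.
Ascending coefficients: a = [2, 1], b = [2, 1]. c[0] = 2×2 = 4; c[1] = 2×1 + 1×2 = 4; c[2] = 1×1 = 1. Result coefficients: [4, 4, 1] → 4 + 4z + z^2

4 + 4z + z^2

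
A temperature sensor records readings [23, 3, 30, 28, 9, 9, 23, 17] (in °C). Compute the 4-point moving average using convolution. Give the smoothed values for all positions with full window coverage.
4-point moving average kernel = [1, 1, 1, 1]. Apply in 'valid' mode (full window coverage): avg[0] = (23 + 3 + 30 + 28) / 4 = 21.0; avg[1] = (3 + 30 + 28 + 9) / 4 = 17.5; avg[2] = (30 + 28 + 9 + 9) / 4 = 19.0; avg[3] = (28 + 9 + 9 + 23) / 4 = 17.25; avg[4] = (9 + 9 + 23 + 17) / 4 = 14.5. Smoothed values: [21.0, 17.5, 19.0, 17.25, 14.5]

[21.0, 17.5, 19.0, 17.25, 14.5]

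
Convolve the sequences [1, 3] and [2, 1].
y[0] = 1×2 = 2; y[1] = 1×1 + 3×2 = 7; y[2] = 3×1 = 3

[2, 7, 3]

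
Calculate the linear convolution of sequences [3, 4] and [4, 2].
y[0] = 3×4 = 12; y[1] = 3×2 + 4×4 = 22; y[2] = 4×2 = 8

[12, 22, 8]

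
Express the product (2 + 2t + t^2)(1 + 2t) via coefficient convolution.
Ascending coefficients: a = [2, 2, 1], b = [1, 2]. c[0] = 2×1 = 2; c[1] = 2×2 + 2×1 = 6; c[2] = 2×2 + 1×1 = 5; c[3] = 1×2 = 2. Result coefficients: [2, 6, 5, 2] → 2 + 6t + 5t^2 + 2t^3

2 + 6t + 5t^2 + 2t^3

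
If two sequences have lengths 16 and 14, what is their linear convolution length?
Linear/full convolution length: m + n - 1 = 16 + 14 - 1 = 29

29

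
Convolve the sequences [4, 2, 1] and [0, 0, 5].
y[0] = 4×0 = 0; y[1] = 4×0 + 2×0 = 0; y[2] = 4×5 + 2×0 + 1×0 = 20; y[3] = 2×5 + 1×0 = 10; y[4] = 1×5 = 5

[0, 0, 20, 10, 5]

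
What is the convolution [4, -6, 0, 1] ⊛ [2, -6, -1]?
y[0] = 4×2 = 8; y[1] = 4×-6 + -6×2 = -36; y[2] = 4×-1 + -6×-6 + 0×2 = 32; y[3] = -6×-1 + 0×-6 + 1×2 = 8; y[4] = 0×-1 + 1×-6 = -6; y[5] = 1×-1 = -1

[8, -36, 32, 8, -6, -1]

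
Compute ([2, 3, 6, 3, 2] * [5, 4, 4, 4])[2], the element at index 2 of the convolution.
Use y[k] = Σ_i a[i]·b[k-i] at k=2. y[2] = 2×4 + 3×4 + 6×5 = 50

50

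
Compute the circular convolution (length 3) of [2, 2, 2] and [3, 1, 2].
Use y[k] = Σ_j a[j]·b[(k-j) mod 3]. y[0] = 2×3 + 2×2 + 2×1 = 12; y[1] = 2×1 + 2×3 + 2×2 = 12; y[2] = 2×2 + 2×1 + 2×3 = 12. Result: [12, 12, 12]

[12, 12, 12]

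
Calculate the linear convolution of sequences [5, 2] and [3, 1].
y[0] = 5×3 = 15; y[1] = 5×1 + 2×3 = 11; y[2] = 2×1 = 2

[15, 11, 2]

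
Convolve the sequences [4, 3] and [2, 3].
y[0] = 4×2 = 8; y[1] = 4×3 + 3×2 = 18; y[2] = 3×3 = 9

[8, 18, 9]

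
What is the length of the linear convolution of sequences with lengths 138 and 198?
Linear/full convolution length: m + n - 1 = 138 + 198 - 1 = 335

335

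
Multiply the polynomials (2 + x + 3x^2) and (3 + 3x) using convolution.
Ascending coefficients: a = [2, 1, 3], b = [3, 3]. c[0] = 2×3 = 6; c[1] = 2×3 + 1×3 = 9; c[2] = 1×3 + 3×3 = 12; c[3] = 3×3 = 9. Result coefficients: [6, 9, 12, 9] → 6 + 9x + 12x^2 + 9x^3

6 + 9x + 12x^2 + 9x^3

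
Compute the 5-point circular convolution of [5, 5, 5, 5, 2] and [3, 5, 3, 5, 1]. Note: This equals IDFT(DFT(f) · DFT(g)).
Either evaluate y[k] = Σ_j f[j]·g[(k-j) mod 5] directly, or use IDFT(DFT(f) · DFT(g)). y[0] = 5×3 + 5×1 + 5×5 + 5×3 + 2×5 = 70; y[1] = 5×5 + 5×3 + 5×1 + 5×5 + 2×3 = 76; y[2] = 5×3 + 5×5 + 5×3 + 5×1 + 2×5 = 70; y[3] = 5×5 + 5×3 + 5×5 + 5×3 + 2×1 = 82; y[4] = 5×1 + 5×5 + 5×3 + 5×5 + 2×3 = 76. Result: [70, 76, 70, 82, 76]

[70, 76, 70, 82, 76]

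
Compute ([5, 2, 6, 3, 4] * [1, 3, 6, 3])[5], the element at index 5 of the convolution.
Use y[k] = Σ_i a[i]·b[k-i] at k=5. y[5] = 6×3 + 3×6 + 4×3 = 48

48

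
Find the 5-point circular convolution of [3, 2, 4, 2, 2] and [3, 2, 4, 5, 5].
Use y[k] = Σ_j x[j]·h[(k-j) mod 5]. y[0] = 3×3 + 2×5 + 4×5 + 2×4 + 2×2 = 51; y[1] = 3×2 + 2×3 + 4×5 + 2×5 + 2×4 = 50; y[2] = 3×4 + 2×2 + 4×3 + 2×5 + 2×5 = 48; y[3] = 3×5 + 2×4 + 4×2 + 2×3 + 2×5 = 47; y[4] = 3×5 + 2×5 + 4×4 + 2×2 + 2×3 = 51. Result: [51, 50, 48, 47, 51]

[51, 50, 48, 47, 51]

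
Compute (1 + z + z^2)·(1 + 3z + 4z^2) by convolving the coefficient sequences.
Ascending coefficients: a = [1, 1, 1], b = [1, 3, 4]. c[0] = 1×1 = 1; c[1] = 1×3 + 1×1 = 4; c[2] = 1×4 + 1×3 + 1×1 = 8; c[3] = 1×4 + 1×3 = 7; c[4] = 1×4 = 4. Result coefficients: [1, 4, 8, 7, 4] → 1 + 4z + 8z^2 + 7z^3 + 4z^4

1 + 4z + 8z^2 + 7z^3 + 4z^4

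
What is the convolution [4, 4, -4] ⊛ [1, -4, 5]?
y[0] = 4×1 = 4; y[1] = 4×-4 + 4×1 = -12; y[2] = 4×5 + 4×-4 + -4×1 = 0; y[3] = 4×5 + -4×-4 = 36; y[4] = -4×5 = -20

[4, -12, 0, 36, -20]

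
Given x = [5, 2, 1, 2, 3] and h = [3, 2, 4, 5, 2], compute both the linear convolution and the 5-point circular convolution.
Linear: y_lin[0] = 5×3 = 15; y_lin[1] = 5×2 + 2×3 = 16; y_lin[2] = 5×4 + 2×2 + 1×3 = 27; y_lin[3] = 5×5 + 2×4 + 1×2 + 2×3 = 41; y_lin[4] = 5×2 + 2×5 + 1×4 + 2×2 + 3×3 = 37; y_lin[5] = 2×2 + 1×5 + 2×4 + 3×2 = 23; y_lin[6] = 1×2 + 2×5 + 3×4 = 24; y_lin[7] = 2×2 + 3×5 = 19; y_lin[8] = 3×2 = 6 → [15, 16, 27, 41, 37, 23, 24, 19, 6]. Circular (length 5): y[0] = 5×3 + 2×2 + 1×5 + 2×4 + 3×2 = 38; y[1] = 5×2 + 2×3 + 1×2 + 2×5 + 3×4 = 40; y[2] = 5×4 + 2×2 + 1×3 + 2×2 + 3×5 = 46; y[3] = 5×5 + 2×4 + 1×2 + 2×3 + 3×2 = 47; y[4] = 5×2 + 2×5 + 1×4 + 2×2 + 3×3 = 37 → [38, 40, 46, 47, 37]

Linear: [15, 16, 27, 41, 37, 23, 24, 19, 6], Circular: [38, 40, 46, 47, 37]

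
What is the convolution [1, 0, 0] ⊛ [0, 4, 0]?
y[0] = 1×0 = 0; y[1] = 1×4 + 0×0 = 4; y[2] = 1×0 + 0×4 + 0×0 = 0; y[3] = 0×0 + 0×4 = 0; y[4] = 0×0 = 0

[0, 4, 0, 0, 0]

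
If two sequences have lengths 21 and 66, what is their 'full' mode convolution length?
Linear/full convolution length: m + n - 1 = 21 + 66 - 1 = 86

86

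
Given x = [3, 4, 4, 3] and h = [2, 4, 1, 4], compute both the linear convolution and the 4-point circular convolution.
Linear: y_lin[0] = 3×2 = 6; y_lin[1] = 3×4 + 4×2 = 20; y_lin[2] = 3×1 + 4×4 + 4×2 = 27; y_lin[3] = 3×4 + 4×1 + 4×4 + 3×2 = 38; y_lin[4] = 4×4 + 4×1 + 3×4 = 32; y_lin[5] = 4×4 + 3×1 = 19; y_lin[6] = 3×4 = 12 → [6, 20, 27, 38, 32, 19, 12]. Circular (length 4): y[0] = 3×2 + 4×4 + 4×1 + 3×4 = 38; y[1] = 3×4 + 4×2 + 4×4 + 3×1 = 39; y[2] = 3×1 + 4×4 + 4×2 + 3×4 = 39; y[3] = 3×4 + 4×1 + 4×4 + 3×2 = 38 → [38, 39, 39, 38]

Linear: [6, 20, 27, 38, 32, 19, 12], Circular: [38, 39, 39, 38]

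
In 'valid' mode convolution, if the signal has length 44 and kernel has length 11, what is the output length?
'Valid' mode counts only positions where the kernel fully overlaps the signal: m - n + 1 = 44 - 11 + 1 = 34

34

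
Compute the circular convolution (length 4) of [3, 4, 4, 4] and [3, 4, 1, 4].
Use y[k] = Σ_j s[j]·t[(k-j) mod 4]. y[0] = 3×3 + 4×4 + 4×1 + 4×4 = 45; y[1] = 3×4 + 4×3 + 4×4 + 4×1 = 44; y[2] = 3×1 + 4×4 + 4×3 + 4×4 = 47; y[3] = 3×4 + 4×1 + 4×4 + 4×3 = 44. Result: [45, 44, 47, 44]

[45, 44, 47, 44]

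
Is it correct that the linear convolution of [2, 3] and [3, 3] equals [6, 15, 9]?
Recompute linear convolution of [2, 3] and [3, 3]: y[0] = 2×3 = 6; y[1] = 2×3 + 3×3 = 15; y[2] = 3×3 = 9 → [6, 15, 9]. Given [6, 15, 9] matches, so answer: Yes

Yes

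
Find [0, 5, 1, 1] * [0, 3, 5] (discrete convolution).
y[0] = 0×0 = 0; y[1] = 0×3 + 5×0 = 0; y[2] = 0×5 + 5×3 + 1×0 = 15; y[3] = 5×5 + 1×3 + 1×0 = 28; y[4] = 1×5 + 1×3 = 8; y[5] = 1×5 = 5

[0, 0, 15, 28, 8, 5]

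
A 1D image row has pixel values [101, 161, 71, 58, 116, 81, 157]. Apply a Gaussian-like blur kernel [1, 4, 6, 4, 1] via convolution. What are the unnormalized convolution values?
Convolve image row [101, 161, 71, 58, 116, 81, 157] with kernel [1, 4, 6, 4, 1]: y[0] = 101×1 = 101; y[1] = 101×4 + 161×1 = 565; y[2] = 101×6 + 161×4 + 71×1 = 1321; y[3] = 101×4 + 161×6 + 71×4 + 58×1 = 1712; y[4] = 101×1 + 161×4 + 71×6 + 58×4 + 116×1 = 1519; y[5] = 161×1 + 71×4 + 58×6 + 116×4 + 81×1 = 1338; y[6] = 71×1 + 58×4 + 116×6 + 81×4 + 157×1 = 1480; y[7] = 58×1 + 116×4 + 81×6 + 157×4 = 1636; y[8] = 116×1 + 81×4 + 157×6 = 1382; y[9] = 81×1 + 157×4 = 709; y[10] = 157×1 = 157 → [101, 565, 1321, 1712, 1519, 1338, 1480, 1636, 1382, 709, 157]. Normalization factor = sum(kernel) = 16.

[101, 565, 1321, 1712, 1519, 1338, 1480, 1636, 1382, 709, 157]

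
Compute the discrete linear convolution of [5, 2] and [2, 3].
y[0] = 5×2 = 10; y[1] = 5×3 + 2×2 = 19; y[2] = 2×3 = 6

[10, 19, 6]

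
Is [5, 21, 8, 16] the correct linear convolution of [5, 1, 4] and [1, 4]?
Recompute linear convolution of [5, 1, 4] and [1, 4]: y[0] = 5×1 = 5; y[1] = 5×4 + 1×1 = 21; y[2] = 1×4 + 4×1 = 8; y[3] = 4×4 = 16 → [5, 21, 8, 16]. Given [5, 21, 8, 16] matches, so answer: Yes

Yes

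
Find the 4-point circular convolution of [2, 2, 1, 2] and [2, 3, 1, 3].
Use y[k] = Σ_j u[j]·v[(k-j) mod 4]. y[0] = 2×2 + 2×3 + 1×1 + 2×3 = 17; y[1] = 2×3 + 2×2 + 1×3 + 2×1 = 15; y[2] = 2×1 + 2×3 + 1×2 + 2×3 = 16; y[3] = 2×3 + 2×1 + 1×3 + 2×2 = 15. Result: [17, 15, 16, 15]

[17, 15, 16, 15]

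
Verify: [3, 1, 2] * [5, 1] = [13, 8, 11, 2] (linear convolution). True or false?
Recompute linear convolution of [3, 1, 2] and [5, 1]: y[0] = 3×5 = 15; y[1] = 3×1 + 1×5 = 8; y[2] = 1×1 + 2×5 = 11; y[3] = 2×1 = 2 → [15, 8, 11, 2]. Compare to given [13, 8, 11, 2]: they differ at index 0: given 13, correct 15, so answer: No

No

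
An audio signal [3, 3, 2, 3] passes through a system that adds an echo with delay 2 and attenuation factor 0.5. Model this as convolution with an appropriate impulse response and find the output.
Direct-path + delayed-attenuated-path model → impulse response h = [1, 0, 0.5] (1 at lag 0, 0.5 at lag 2). Output y[n] = x[n] + 0.5·x[n - 2] (with x[n] = 0 outside 0..3): y[0] = 3 + 0.5×0 = 3; y[1] = 3 + 0.5×0 = 3; y[2] = 2 + 0.5×3 = 3.5; y[3] = 3 + 0.5×3 = 4.5; y[4] = 0 + 0.5×2 = 1.0; y[5] = 0 + 0.5×3 = 1.5. So y = [3, 3, 3.5, 4.5, 1.0, 1.5]

[3, 3, 3.5, 4.5, 1.0, 1.5]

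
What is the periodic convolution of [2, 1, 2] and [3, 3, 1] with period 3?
Use y[k] = Σ_j s[j]·t[(k-j) mod 3]. y[0] = 2×3 + 1×1 + 2×3 = 13; y[1] = 2×3 + 1×3 + 2×1 = 11; y[2] = 2×1 + 1×3 + 2×3 = 11. Result: [13, 11, 11]

[13, 11, 11]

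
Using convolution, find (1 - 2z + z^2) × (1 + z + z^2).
Ascending coefficients: a = [1, -2, 1], b = [1, 1, 1]. c[0] = 1×1 = 1; c[1] = 1×1 + -2×1 = -1; c[2] = 1×1 + -2×1 + 1×1 = 0; c[3] = -2×1 + 1×1 = -1; c[4] = 1×1 = 1. Result coefficients: [1, -1, 0, -1, 1] → 1 - z - z^3 + z^4

1 - z - z^3 + z^4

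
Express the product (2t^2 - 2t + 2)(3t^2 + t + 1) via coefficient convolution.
Ascending coefficients: a = [2, -2, 2], b = [1, 1, 3]. c[0] = 2×1 = 2; c[1] = 2×1 + -2×1 = 0; c[2] = 2×3 + -2×1 + 2×1 = 6; c[3] = -2×3 + 2×1 = -4; c[4] = 2×3 = 6. Result coefficients: [2, 0, 6, -4, 6] → 6t^4 - 4t^3 + 6t^2 + 2

6t^4 - 4t^3 + 6t^2 + 2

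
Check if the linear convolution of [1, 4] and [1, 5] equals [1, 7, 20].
Recompute linear convolution of [1, 4] and [1, 5]: y[0] = 1×1 = 1; y[1] = 1×5 + 4×1 = 9; y[2] = 4×5 = 20 → [1, 9, 20]. Compare to given [1, 7, 20]: they differ at index 1: given 7, correct 9, so answer: No

No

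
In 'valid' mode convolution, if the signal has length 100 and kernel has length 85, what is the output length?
'Valid' mode counts only positions where the kernel fully overlaps the signal: m - n + 1 = 100 - 85 + 1 = 16

16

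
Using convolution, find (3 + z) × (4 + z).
Ascending coefficients: a = [3, 1], b = [4, 1]. c[0] = 3×4 = 12; c[1] = 3×1 + 1×4 = 7; c[2] = 1×1 = 1. Result coefficients: [12, 7, 1] → 12 + 7z + z^2

12 + 7z + z^2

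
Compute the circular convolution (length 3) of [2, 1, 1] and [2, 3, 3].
Use y[k] = Σ_j s[j]·t[(k-j) mod 3]. y[0] = 2×2 + 1×3 + 1×3 = 10; y[1] = 2×3 + 1×2 + 1×3 = 11; y[2] = 2×3 + 1×3 + 1×2 = 11. Result: [10, 11, 11]

[10, 11, 11]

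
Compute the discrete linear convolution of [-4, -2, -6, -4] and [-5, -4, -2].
y[0] = -4×-5 = 20; y[1] = -4×-4 + -2×-5 = 26; y[2] = -4×-2 + -2×-4 + -6×-5 = 46; y[3] = -2×-2 + -6×-4 + -4×-5 = 48; y[4] = -6×-2 + -4×-4 = 28; y[5] = -4×-2 = 8

[20, 26, 46, 48, 28, 8]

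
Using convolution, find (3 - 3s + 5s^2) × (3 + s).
Ascending coefficients: a = [3, -3, 5], b = [3, 1]. c[0] = 3×3 = 9; c[1] = 3×1 + -3×3 = -6; c[2] = -3×1 + 5×3 = 12; c[3] = 5×1 = 5. Result coefficients: [9, -6, 12, 5] → 9 - 6s + 12s^2 + 5s^3

9 - 6s + 12s^2 + 5s^3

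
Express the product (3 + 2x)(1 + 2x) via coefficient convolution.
Ascending coefficients: a = [3, 2], b = [1, 2]. c[0] = 3×1 = 3; c[1] = 3×2 + 2×1 = 8; c[2] = 2×2 = 4. Result coefficients: [3, 8, 4] → 3 + 8x + 4x^2

3 + 8x + 4x^2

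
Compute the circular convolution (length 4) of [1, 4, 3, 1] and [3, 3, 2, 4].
Use y[k] = Σ_j u[j]·v[(k-j) mod 4]. y[0] = 1×3 + 4×4 + 3×2 + 1×3 = 28; y[1] = 1×3 + 4×3 + 3×4 + 1×2 = 29; y[2] = 1×2 + 4×3 + 3×3 + 1×4 = 27; y[3] = 1×4 + 4×2 + 3×3 + 1×3 = 24. Result: [28, 29, 27, 24]

[28, 29, 27, 24]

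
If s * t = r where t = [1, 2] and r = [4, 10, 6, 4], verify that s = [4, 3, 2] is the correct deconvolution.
Forward-compute [4, 3, 2] * [1, 2]: r[0] = 4×1 = 4; r[1] = 4×2 + 3×1 = 11; r[2] = 3×2 + 2×1 = 8; r[3] = 2×2 = 4 → [4, 11, 8, 4]. Does not match given r = [4, 10, 6, 4].

Not verified. [4, 3, 2] * [1, 2] = [4, 11, 8, 4], which differs from [4, 10, 6, 4] at index 1.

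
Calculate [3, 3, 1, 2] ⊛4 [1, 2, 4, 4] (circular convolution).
Use y[k] = Σ_j a[j]·b[(k-j) mod 4]. y[0] = 3×1 + 3×4 + 1×4 + 2×2 = 23; y[1] = 3×2 + 3×1 + 1×4 + 2×4 = 21; y[2] = 3×4 + 3×2 + 1×1 + 2×4 = 27; y[3] = 3×4 + 3×4 + 1×2 + 2×1 = 28. Result: [23, 21, 27, 28]

[23, 21, 27, 28]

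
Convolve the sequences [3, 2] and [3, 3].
y[0] = 3×3 = 9; y[1] = 3×3 + 2×3 = 15; y[2] = 2×3 = 6

[9, 15, 6]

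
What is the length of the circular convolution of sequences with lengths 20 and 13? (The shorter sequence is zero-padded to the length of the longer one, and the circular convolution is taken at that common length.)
Circular convolution (zero-padding the shorter input) has length max(m, n) = max(20, 13) = 20

20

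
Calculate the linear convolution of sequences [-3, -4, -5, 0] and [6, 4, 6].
y[0] = -3×6 = -18; y[1] = -3×4 + -4×6 = -36; y[2] = -3×6 + -4×4 + -5×6 = -64; y[3] = -4×6 + -5×4 + 0×6 = -44; y[4] = -5×6 + 0×4 = -30; y[5] = 0×6 = 0

[-18, -36, -64, -44, -30, 0]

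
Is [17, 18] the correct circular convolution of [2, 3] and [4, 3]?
Recompute circular convolution of [2, 3] and [4, 3]: y[0] = 2×4 + 3×3 = 17; y[1] = 2×3 + 3×4 = 18 → [17, 18]. Given [17, 18] matches, so answer: Yes

Yes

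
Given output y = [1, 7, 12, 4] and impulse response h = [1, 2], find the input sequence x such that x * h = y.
Deconvolve y=[1, 7, 12, 4] by h=[1, 2]. Since h[0]=1, solve forward: x[0] = y[0] / 1 = 1; x[1] = (y[1] - 1×2) / 1 = 5; x[2] = (y[2] - 5×2) / 1 = 2. So x = [1, 5, 2]. Check by forward convolution: y[0] = 1×1 = 1; y[1] = 1×2 + 5×1 = 7; y[2] = 5×2 + 2×1 = 12; y[3] = 2×2 = 4

[1, 5, 2]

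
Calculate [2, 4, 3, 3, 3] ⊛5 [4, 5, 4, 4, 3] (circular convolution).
Use y[k] = Σ_j f[j]·g[(k-j) mod 5]. y[0] = 2×4 + 4×3 + 3×4 + 3×4 + 3×5 = 59; y[1] = 2×5 + 4×4 + 3×3 + 3×4 + 3×4 = 59; y[2] = 2×4 + 4×5 + 3×4 + 3×3 + 3×4 = 61; y[3] = 2×4 + 4×4 + 3×5 + 3×4 + 3×3 = 60; y[4] = 2×3 + 4×4 + 3×4 + 3×5 + 3×4 = 61. Result: [59, 59, 61, 60, 61]

[59, 59, 61, 60, 61]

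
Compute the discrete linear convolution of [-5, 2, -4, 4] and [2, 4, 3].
y[0] = -5×2 = -10; y[1] = -5×4 + 2×2 = -16; y[2] = -5×3 + 2×4 + -4×2 = -15; y[3] = 2×3 + -4×4 + 4×2 = -2; y[4] = -4×3 + 4×4 = 4; y[5] = 4×3 = 12

[-10, -16, -15, -2, 4, 12]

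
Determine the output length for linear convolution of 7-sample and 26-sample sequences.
Linear/full convolution length: m + n - 1 = 7 + 26 - 1 = 32

32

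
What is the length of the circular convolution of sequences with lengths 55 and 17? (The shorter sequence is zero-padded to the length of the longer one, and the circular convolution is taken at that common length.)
Circular convolution (zero-padding the shorter input) has length max(m, n) = max(55, 17) = 55

55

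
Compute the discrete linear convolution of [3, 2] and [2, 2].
y[0] = 3×2 = 6; y[1] = 3×2 + 2×2 = 10; y[2] = 2×2 = 4

[6, 10, 4]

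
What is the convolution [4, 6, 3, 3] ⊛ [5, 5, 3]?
y[0] = 4×5 = 20; y[1] = 4×5 + 6×5 = 50; y[2] = 4×3 + 6×5 + 3×5 = 57; y[3] = 6×3 + 3×5 + 3×5 = 48; y[4] = 3×3 + 3×5 = 24; y[5] = 3×3 = 9

[20, 50, 57, 48, 24, 9]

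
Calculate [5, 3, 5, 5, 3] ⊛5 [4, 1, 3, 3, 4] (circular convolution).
Use y[k] = Σ_j x[j]·h[(k-j) mod 5]. y[0] = 5×4 + 3×4 + 5×3 + 5×3 + 3×1 = 65; y[1] = 5×1 + 3×4 + 5×4 + 5×3 + 3×3 = 61; y[2] = 5×3 + 3×1 + 5×4 + 5×4 + 3×3 = 67; y[3] = 5×3 + 3×3 + 5×1 + 5×4 + 3×4 = 61; y[4] = 5×4 + 3×3 + 5×3 + 5×1 + 3×4 = 61. Result: [65, 61, 67, 61, 61]

[65, 61, 67, 61, 61]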